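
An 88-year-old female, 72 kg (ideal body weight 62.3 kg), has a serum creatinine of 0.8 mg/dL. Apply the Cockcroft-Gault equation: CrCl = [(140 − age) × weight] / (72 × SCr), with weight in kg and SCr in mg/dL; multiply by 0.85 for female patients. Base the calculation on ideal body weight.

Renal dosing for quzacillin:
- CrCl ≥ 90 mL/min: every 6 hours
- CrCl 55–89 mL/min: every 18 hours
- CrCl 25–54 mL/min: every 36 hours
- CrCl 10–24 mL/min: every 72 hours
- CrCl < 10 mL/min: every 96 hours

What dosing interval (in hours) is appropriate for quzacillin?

every 36 hours

CrCl = (140 − 88) × 62.3 / (72 × 0.8) × 0.85 = 3239.6 / 57.60 × 0.85 ≈ 47.8 mL/min
CrCl ≈ 48 mL/min → bracket 25–54 mL/min → every 36 hours.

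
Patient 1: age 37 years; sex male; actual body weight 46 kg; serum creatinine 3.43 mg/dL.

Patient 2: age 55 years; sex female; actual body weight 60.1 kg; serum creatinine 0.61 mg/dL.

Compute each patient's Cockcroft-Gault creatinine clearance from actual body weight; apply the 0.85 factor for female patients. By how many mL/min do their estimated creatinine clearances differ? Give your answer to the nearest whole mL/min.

80 mL/min

Patient 1: CrCl = (140 − 37) × 46 / (72 × 3.43) = 4738.0 / 246.96 ≈ 19.2 mL/min
Patient 2: CrCl = (140 − 55) × 60.1 / (72 × 0.61) × 0.85 = 5108.5 / 43.92 × 0.85 ≈ 98.9 mL/min
|19.2 − 98.9| = 79.7 mL/min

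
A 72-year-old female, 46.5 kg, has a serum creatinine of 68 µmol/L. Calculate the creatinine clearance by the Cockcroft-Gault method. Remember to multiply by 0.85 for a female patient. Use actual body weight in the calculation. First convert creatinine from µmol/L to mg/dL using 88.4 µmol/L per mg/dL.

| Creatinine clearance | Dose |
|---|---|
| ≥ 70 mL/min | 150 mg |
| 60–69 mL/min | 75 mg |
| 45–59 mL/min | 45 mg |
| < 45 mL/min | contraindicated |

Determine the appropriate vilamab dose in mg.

45 mg

SCr = 68 / 88.4 = 0.769 mg/dL
CrCl = (140 − 72) × 46.5 / (72 × 0.769) × 0.85 = 3162.0 / 55.37 × 0.85 ≈ 48.5 mL/min
CrCl ≈ 49 mL/min → bracket 45–59 mL/min.
Dose for this bracket: 45 mg.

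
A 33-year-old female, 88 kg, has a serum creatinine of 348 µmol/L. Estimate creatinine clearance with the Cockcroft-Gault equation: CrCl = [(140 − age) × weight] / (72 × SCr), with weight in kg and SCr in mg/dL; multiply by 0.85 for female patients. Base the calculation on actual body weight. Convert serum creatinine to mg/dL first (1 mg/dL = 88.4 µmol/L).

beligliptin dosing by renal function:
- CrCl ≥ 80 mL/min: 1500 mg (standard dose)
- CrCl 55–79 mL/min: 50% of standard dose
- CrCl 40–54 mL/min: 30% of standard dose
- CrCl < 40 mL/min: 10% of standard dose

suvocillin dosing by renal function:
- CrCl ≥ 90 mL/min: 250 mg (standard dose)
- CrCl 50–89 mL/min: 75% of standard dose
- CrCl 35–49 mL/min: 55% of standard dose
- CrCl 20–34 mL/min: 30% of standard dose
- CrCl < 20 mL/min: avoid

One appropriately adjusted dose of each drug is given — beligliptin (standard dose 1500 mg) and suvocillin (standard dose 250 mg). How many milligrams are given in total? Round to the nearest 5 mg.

SCr = 348 / 88.4 = 3.937 mg/dL
CrCl = (140 − 33) × 88 / (72 × 3.937) × 0.85 = 9416.0 / 283.46 × 0.85 ≈ 28.2 mL/min
CrCl ≈ 28 mL/min.
beligliptin: < 40 mL/min → 10% of 1500 mg = 150 mg.
suvocillin: 20–34 mL/min → 30% of 250 mg = 75 mg.
Total = 150 + 75 = 225 mg.

225 mg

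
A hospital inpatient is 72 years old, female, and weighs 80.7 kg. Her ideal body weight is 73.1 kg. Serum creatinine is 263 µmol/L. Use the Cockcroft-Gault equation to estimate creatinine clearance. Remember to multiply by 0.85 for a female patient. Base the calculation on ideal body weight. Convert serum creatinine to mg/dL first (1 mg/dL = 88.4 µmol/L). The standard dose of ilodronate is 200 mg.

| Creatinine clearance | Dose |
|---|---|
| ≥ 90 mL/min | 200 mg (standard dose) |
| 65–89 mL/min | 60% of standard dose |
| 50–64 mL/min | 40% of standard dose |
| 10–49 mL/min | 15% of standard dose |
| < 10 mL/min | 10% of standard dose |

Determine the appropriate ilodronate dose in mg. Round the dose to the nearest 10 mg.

SCr = 263 / 88.4 = 2.975 mg/dL
CrCl = (140 − 72) × 73.1 / (72 × 2.975) × 0.85 = 4970.8 / 214.20 × 0.85 ≈ 19.7 mL/min
CrCl ≈ 20 mL/min → bracket 10–49 mL/min.
15% of 200 mg = 30 mg

30 mg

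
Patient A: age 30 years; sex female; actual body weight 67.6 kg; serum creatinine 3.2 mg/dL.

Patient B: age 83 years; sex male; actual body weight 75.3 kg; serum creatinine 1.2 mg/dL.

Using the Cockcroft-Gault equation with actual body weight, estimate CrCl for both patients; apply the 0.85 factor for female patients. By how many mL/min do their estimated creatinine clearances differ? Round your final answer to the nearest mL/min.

22 mL/min

Patient A: CrCl = (140 − 30) × 67.6 / (72 × 3.2) × 0.85 = 7436.0 / 230.40 × 0.85 ≈ 27.4 mL/min
Patient B: CrCl = (140 − 83) × 75.3 / (72 × 1.2) = 4292.1 / 86.40 ≈ 49.7 mL/min
|27.4 − 49.7| = 22.3 mL/min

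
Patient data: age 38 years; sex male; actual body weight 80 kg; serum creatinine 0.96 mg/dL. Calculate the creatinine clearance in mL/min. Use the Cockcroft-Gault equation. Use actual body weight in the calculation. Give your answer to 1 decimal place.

118.1 mL/min

CrCl = (140 − 38) × 80 / (72 × 0.96) = 8160.0 / 69.12 ≈ 118.1 mL/min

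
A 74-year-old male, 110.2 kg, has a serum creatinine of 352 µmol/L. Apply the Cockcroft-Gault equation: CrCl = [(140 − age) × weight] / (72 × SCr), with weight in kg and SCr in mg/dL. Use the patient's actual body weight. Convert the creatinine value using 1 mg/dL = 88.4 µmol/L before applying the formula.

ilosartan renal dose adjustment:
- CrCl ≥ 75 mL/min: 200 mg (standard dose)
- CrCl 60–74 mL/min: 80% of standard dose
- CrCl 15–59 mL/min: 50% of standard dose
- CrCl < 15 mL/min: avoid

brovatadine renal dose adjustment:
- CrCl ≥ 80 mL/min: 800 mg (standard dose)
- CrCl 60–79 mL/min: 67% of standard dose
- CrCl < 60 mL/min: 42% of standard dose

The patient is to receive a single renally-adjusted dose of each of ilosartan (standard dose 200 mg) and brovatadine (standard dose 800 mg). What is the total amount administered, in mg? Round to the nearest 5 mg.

SCr = 352 / 88.4 = 3.982 mg/dL
CrCl = (140 − 74) × 110.2 / (72 × 3.982) = 7273.2 / 286.70 ≈ 25.4 mL/min
CrCl ≈ 25 mL/min.
ilosartan: 15–59 mL/min → 50% of 200 mg = 100 mg.
brovatadine: < 60 mL/min → 42% of 800 mg = 336 mg.
Total = 100 + 336 = 436 mg.

435 mg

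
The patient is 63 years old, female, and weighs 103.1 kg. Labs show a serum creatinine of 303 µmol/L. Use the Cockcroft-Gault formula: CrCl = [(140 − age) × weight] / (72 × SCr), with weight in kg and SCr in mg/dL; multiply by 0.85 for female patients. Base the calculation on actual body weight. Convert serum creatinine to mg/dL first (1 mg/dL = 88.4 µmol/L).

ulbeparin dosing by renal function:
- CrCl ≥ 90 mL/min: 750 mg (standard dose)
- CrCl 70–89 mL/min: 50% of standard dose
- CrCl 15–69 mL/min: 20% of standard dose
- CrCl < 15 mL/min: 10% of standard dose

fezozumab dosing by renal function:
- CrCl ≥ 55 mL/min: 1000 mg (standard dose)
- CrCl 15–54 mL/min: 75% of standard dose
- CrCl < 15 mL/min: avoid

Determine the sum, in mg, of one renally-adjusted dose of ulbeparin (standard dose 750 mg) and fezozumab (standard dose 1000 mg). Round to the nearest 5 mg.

900 mg

SCr = 303 / 88.4 = 3.428 mg/dL
CrCl = (140 − 63) × 103.1 / (72 × 3.428) × 0.85 = 7938.7 / 246.82 × 0.85 ≈ 27.3 mL/min
CrCl ≈ 27 mL/min.
ulbeparin: 15–69 mL/min → 20% of 750 mg = 150 mg.
fezozumab: 15–54 mL/min → 75% of 1000 mg = 750 mg.
Total = 150 + 750 = 900 mg.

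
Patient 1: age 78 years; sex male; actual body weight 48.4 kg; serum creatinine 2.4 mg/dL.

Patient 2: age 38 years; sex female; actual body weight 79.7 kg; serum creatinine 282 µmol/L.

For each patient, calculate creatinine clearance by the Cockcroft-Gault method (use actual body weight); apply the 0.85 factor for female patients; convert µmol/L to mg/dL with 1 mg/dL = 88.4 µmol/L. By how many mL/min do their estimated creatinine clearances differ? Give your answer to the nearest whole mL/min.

Patient 1: CrCl = (140 − 78) × 48.4 / (72 × 2.4) = 3000.8 / 172.80 ≈ 17.4 mL/min
Patient 2: SCr = 282 / 88.4 = 3.19 mg/dL
Patient 2: CrCl = (140 − 38) × 79.7 / (72 × 3.19) × 0.85 = 8129.4 / 229.68 × 0.85 ≈ 30.1 mL/min
|17.4 − 30.1| = 12.7 mL/min

13 mL/min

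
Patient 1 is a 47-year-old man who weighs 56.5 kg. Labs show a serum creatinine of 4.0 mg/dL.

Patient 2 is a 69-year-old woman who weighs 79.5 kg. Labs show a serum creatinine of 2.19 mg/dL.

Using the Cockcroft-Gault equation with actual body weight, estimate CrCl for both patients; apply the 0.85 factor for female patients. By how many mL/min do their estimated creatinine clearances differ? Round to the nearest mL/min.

Patient 1: CrCl = (140 − 47) × 56.5 / (72 × 4) = 5254.5 / 288.00 ≈ 18.2 mL/min
Patient 2: CrCl = (140 − 69) × 79.5 / (72 × 2.19) × 0.85 = 5644.5 / 157.68 × 0.85 ≈ 30.4 mL/min
|18.2 − 30.4| = 12.2 mL/min

12 mL/min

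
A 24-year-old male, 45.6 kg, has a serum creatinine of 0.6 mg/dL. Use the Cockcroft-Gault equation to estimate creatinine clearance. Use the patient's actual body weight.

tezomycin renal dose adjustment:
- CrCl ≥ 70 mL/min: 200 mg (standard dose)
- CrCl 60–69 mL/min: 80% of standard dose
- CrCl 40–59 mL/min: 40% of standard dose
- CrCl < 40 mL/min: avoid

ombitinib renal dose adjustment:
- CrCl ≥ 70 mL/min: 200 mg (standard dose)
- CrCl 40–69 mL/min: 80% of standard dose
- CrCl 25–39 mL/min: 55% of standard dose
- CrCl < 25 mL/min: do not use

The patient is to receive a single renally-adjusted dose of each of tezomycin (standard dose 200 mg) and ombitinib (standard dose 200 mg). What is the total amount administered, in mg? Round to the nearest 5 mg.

400 mg

CrCl = (140 − 24) × 45.6 / (72 × 0.6) = 5289.6 / 43.20 ≈ 122.4 mL/min
CrCl ≈ 122 mL/min.
tezomycin: ≥ 70 mL/min → 100% of 200 mg = 200 mg.
ombitinib: ≥ 70 mL/min → 100% of 200 mg = 200 mg.
Total = 200 + 200 = 400 mg.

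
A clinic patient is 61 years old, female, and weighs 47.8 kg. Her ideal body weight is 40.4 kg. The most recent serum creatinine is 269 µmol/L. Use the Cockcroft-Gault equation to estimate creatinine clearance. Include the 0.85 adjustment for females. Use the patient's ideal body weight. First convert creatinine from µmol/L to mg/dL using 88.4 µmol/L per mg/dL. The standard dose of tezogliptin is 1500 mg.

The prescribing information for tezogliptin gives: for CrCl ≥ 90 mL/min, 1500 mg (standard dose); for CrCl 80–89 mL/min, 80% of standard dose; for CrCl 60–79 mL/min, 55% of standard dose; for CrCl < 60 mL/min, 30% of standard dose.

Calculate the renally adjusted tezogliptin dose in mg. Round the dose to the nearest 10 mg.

450 mg

SCr = 269 / 88.4 = 3.043 mg/dL
CrCl = (140 − 61) × 40.4 / (72 × 3.043) × 0.85 = 3191.6 / 219.10 × 0.85 ≈ 12.4 mL/min
CrCl ≈ 12 mL/min → bracket < 60 mL/min.
30% of 1500 mg = 450 mg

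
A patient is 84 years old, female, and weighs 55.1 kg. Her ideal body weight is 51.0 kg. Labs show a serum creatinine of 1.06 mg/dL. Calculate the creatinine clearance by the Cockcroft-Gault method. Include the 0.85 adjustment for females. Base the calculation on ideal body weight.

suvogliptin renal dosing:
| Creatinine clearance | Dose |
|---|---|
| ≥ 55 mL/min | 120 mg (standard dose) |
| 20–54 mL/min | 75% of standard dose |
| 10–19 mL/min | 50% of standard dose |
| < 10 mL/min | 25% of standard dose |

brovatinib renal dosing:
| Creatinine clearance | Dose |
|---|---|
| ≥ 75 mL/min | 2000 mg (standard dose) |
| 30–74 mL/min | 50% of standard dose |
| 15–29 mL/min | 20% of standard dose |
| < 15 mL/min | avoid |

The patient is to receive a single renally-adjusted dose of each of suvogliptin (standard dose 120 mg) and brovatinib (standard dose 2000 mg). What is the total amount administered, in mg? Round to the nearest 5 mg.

1090 mg

CrCl = (140 − 84) × 51 / (72 × 1.06) × 0.85 = 2856.0 / 76.32 × 0.85 ≈ 31.8 mL/min
CrCl ≈ 32 mL/min.
suvogliptin: 20–54 mL/min → 75% of 120 mg = 90 mg.
brovatinib: 30–74 mL/min → 50% of 2000 mg = 1000 mg.
Total = 90 + 1000 = 1090 mg.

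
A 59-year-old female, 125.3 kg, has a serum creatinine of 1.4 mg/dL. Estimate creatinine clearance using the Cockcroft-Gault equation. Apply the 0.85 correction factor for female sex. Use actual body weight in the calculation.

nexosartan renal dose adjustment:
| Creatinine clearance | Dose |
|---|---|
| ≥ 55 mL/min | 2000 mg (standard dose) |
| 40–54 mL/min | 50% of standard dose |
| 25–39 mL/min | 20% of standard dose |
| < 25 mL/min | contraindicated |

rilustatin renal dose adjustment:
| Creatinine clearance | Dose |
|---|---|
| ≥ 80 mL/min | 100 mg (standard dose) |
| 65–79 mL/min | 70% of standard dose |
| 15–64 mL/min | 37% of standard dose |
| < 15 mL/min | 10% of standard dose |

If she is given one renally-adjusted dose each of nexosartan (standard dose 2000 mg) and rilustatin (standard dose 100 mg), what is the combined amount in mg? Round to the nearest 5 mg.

CrCl = (140 − 59) × 125.3 / (72 × 1.4) × 0.85 = 10149.3 / 100.80 × 0.85 ≈ 85.6 mL/min
CrCl ≈ 86 mL/min.
nexosartan: ≥ 55 mL/min → 100% of 2000 mg = 2000 mg.
rilustatin: ≥ 80 mL/min → 100% of 100 mg = 100 mg.
Total = 2000 + 100 = 2100 mg.

2100 mg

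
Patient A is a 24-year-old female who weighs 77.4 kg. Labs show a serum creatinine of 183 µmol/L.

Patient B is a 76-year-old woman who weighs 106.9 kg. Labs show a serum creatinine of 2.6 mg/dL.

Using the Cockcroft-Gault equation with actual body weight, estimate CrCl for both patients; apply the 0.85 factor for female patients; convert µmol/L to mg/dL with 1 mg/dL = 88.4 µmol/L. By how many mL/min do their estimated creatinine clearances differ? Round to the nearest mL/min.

Patient A: SCr = 183 / 88.4 = 2.07 mg/dL
Patient A: CrCl = (140 − 24) × 77.4 / (72 × 2.07) × 0.85 = 8978.4 / 149.04 × 0.85 ≈ 51.2 mL/min
Patient B: CrCl = (140 − 76) × 106.9 / (72 × 2.6) × 0.85 = 6841.6 / 187.20 × 0.85 ≈ 31.1 mL/min
|51.2 − 31.1| = 20.1 mL/min

20 mL/min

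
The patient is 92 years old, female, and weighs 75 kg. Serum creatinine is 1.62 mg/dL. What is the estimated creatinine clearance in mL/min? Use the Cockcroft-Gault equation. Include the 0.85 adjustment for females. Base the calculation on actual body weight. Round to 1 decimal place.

CrCl = (140 − 92) × 75 / (72 × 1.62) × 0.85 = 3600.0 / 116.64 × 0.85 ≈ 26.2 mL/min

26.2 mL/min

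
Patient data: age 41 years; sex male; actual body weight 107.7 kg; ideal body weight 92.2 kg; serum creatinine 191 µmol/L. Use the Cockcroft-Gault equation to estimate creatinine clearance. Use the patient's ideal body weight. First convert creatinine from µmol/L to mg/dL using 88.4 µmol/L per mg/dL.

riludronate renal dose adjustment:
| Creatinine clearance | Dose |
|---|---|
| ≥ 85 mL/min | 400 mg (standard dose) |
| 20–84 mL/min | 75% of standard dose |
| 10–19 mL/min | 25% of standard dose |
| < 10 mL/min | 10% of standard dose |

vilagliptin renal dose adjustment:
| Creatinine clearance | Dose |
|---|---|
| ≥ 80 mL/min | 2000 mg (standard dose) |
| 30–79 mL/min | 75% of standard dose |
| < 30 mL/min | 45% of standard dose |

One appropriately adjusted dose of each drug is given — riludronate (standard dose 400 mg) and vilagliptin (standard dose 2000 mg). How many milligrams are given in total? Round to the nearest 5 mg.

SCr = 191 / 88.4 = 2.161 mg/dL
CrCl = (140 − 41) × 92.2 / (72 × 2.161) = 9127.8 / 155.59 ≈ 58.7 mL/min
CrCl ≈ 59 mL/min.
riludronate: 20–84 mL/min → 75% of 400 mg = 300 mg.
vilagliptin: 30–79 mL/min → 75% of 2000 mg = 1500 mg.
Total = 300 + 1500 = 1800 mg.

1800 mg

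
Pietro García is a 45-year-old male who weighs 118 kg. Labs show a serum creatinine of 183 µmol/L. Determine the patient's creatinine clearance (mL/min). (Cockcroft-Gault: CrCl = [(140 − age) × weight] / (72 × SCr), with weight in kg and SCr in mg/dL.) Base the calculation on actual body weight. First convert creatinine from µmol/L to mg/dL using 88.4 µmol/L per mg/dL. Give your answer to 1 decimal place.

SCr = 183 / 88.4 = 2.07 mg/dL
CrCl = (140 − 45) × 118 / (72 × 2.07) = 11210.0 / 149.04 ≈ 75.2 mL/min

75.2 mL/min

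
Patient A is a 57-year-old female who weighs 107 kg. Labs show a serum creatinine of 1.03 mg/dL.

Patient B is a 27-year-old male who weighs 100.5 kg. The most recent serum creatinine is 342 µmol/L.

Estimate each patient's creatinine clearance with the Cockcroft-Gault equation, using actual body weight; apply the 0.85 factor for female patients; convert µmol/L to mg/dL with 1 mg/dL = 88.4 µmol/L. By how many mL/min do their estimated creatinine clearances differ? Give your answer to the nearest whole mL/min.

Patient A: CrCl = (140 − 57) × 107 / (72 × 1.03) × 0.85 = 8881.0 / 74.16 × 0.85 ≈ 101.8 mL/min
Patient B: SCr = 342 / 88.4 = 3.869 mg/dL
Patient B: CrCl = (140 − 27) × 100.5 / (72 × 3.869) = 11356.5 / 278.57 ≈ 40.8 mL/min
|101.8 − 40.8| = 61.0 mL/min

61 mL/min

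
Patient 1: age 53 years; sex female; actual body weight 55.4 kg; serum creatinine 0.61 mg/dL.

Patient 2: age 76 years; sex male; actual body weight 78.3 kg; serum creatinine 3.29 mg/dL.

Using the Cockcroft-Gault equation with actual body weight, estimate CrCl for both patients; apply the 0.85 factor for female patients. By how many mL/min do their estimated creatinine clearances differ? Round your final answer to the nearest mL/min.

Patient 1: CrCl = (140 − 53) × 55.4 / (72 × 0.61) × 0.85 = 4819.8 / 43.92 × 0.85 ≈ 93.3 mL/min
Patient 2: CrCl = (140 − 76) × 78.3 / (72 × 3.29) = 5011.2 / 236.88 ≈ 21.2 mL/min
|93.3 − 21.2| = 72.1 mL/min

72 mL/min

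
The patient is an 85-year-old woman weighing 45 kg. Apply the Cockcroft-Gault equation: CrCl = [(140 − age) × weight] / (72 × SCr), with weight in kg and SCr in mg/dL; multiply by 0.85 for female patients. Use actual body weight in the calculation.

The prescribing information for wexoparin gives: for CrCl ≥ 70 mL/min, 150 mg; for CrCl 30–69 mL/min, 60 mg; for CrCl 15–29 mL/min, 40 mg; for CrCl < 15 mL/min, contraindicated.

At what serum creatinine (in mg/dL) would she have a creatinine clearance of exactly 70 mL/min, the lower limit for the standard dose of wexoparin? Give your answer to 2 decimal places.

Standard dose requires CrCl ≥ 70 mL/min.
Set (140 − 85) × 45 × 0.85 / (72 × SCr) = 70
SCr = (140 − 85) × 45 × 0.85 / (72 × 70) = 0.417 mg/dL

0.42 mg/dL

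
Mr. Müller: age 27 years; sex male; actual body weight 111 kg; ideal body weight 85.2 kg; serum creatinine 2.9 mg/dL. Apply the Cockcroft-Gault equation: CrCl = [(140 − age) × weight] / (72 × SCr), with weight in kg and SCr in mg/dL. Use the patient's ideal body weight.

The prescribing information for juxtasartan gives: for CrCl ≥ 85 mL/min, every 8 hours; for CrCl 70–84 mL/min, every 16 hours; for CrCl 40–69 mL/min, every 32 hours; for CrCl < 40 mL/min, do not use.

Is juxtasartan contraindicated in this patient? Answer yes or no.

CrCl = (140 − 27) × 85.2 / (72 × 2.9) = 9627.6 / 208.80 ≈ 46.1 mL/min
CrCl ≈ 46 mL/min, which is ≥ 40 mL/min.

no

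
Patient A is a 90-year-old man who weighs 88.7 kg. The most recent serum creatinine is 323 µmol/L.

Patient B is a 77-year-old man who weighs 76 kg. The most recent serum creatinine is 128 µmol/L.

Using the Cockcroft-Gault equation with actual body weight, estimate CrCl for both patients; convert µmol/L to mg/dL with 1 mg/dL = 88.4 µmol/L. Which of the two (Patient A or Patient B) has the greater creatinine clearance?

Patient B

Patient A: SCr = 323 / 88.4 = 3.654 mg/dL
Patient A: CrCl = (140 − 90) × 88.7 / (72 × 3.654) = 4435.0 / 263.09 ≈ 16.9 mL/min
Patient B: SCr = 128 / 88.4 = 1.448 mg/dL
Patient B: CrCl = (140 − 77) × 76 / (72 × 1.448) = 4788.0 / 104.26 ≈ 45.9 mL/min
16.9 vs 45.9 mL/min → Patient B is higher.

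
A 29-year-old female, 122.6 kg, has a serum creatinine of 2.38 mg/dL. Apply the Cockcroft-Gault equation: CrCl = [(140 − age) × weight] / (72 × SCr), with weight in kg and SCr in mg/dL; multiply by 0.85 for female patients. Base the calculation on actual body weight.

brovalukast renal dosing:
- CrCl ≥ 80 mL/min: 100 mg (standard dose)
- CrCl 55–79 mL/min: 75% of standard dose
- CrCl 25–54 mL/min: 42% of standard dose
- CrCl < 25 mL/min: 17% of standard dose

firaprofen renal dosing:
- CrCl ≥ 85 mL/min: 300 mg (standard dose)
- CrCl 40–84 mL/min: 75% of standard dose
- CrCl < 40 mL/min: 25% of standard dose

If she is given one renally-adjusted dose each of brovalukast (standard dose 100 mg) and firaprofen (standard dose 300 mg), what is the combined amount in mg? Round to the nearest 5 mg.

CrCl = (140 − 29) × 122.6 / (72 × 2.38) × 0.85 = 13608.6 / 171.36 × 0.85 ≈ 67.5 mL/min
CrCl ≈ 68 mL/min.
brovalukast: 55–79 mL/min → 75% of 100 mg = 75 mg.
firaprofen: 40–84 mL/min → 75% of 300 mg = 225 mg.
Total = 75 + 225 = 300 mg.

300 mg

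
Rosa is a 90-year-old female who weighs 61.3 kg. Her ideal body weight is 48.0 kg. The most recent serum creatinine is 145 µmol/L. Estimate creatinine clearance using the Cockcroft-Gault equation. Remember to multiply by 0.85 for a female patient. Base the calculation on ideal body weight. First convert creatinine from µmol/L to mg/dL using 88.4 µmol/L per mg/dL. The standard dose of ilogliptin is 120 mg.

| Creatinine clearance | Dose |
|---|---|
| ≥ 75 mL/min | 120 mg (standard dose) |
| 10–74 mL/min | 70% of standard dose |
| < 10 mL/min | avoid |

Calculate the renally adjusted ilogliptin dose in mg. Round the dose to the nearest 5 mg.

SCr = 145 / 88.4 = 1.64 mg/dL
CrCl = (140 − 90) × 48 / (72 × 1.64) × 0.85 = 2400.0 / 118.08 × 0.85 ≈ 17.3 mL/min
CrCl ≈ 17 mL/min → bracket 10–74 mL/min.
70% of 120 mg = 84 mg → 85 mg

85 mg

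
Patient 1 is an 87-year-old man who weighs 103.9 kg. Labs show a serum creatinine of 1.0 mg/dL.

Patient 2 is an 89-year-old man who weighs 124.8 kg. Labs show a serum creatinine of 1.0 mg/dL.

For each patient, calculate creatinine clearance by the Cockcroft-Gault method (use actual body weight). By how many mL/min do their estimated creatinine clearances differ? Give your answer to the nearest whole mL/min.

12 mL/min

Patient 1: CrCl = (140 − 87) × 103.9 / (72 × 1) = 5506.7 / 72.00 ≈ 76.5 mL/min
Patient 2: CrCl = (140 − 89) × 124.8 / (72 × 1) = 6364.8 / 72.00 ≈ 88.4 mL/min
|76.5 − 88.4| = 11.9 mL/min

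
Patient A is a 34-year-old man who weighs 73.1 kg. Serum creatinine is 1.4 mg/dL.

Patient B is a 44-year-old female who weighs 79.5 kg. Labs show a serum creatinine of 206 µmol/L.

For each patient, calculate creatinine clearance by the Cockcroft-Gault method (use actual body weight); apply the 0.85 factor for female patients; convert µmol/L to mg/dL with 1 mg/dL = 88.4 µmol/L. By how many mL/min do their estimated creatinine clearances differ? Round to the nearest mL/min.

Patient A: CrCl = (140 − 34) × 73.1 / (72 × 1.4) = 7748.6 / 100.80 ≈ 76.9 mL/min
Patient B: SCr = 206 / 88.4 = 2.33 mg/dL
Patient B: CrCl = (140 − 44) × 79.5 / (72 × 2.33) × 0.85 = 7632.0 / 167.76 × 0.85 ≈ 38.7 mL/min
|76.9 − 38.7| = 38.2 mL/min

38 mL/min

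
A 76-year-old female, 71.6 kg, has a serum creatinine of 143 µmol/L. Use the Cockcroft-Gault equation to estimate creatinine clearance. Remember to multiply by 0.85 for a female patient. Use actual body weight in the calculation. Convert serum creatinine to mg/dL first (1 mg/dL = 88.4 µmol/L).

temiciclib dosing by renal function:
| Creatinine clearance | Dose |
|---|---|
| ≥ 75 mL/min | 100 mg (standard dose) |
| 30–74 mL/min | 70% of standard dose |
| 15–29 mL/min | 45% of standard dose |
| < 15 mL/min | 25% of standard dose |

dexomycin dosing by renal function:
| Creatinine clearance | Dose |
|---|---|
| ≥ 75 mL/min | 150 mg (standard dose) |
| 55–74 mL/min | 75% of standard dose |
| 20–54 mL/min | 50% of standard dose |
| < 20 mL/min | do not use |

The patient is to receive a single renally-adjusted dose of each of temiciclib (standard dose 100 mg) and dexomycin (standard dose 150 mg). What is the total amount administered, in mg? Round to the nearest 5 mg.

SCr = 143 / 88.4 = 1.618 mg/dL
CrCl = (140 − 76) × 71.6 / (72 × 1.618) × 0.85 = 4582.4 / 116.50 × 0.85 ≈ 33.4 mL/min
CrCl ≈ 33 mL/min.
temiciclib: 30–74 mL/min → 70% of 100 mg = 70 mg.
dexomycin: 20–54 mL/min → 50% of 150 mg = 75 mg.
Total = 70 + 75 = 145 mg.

145 mg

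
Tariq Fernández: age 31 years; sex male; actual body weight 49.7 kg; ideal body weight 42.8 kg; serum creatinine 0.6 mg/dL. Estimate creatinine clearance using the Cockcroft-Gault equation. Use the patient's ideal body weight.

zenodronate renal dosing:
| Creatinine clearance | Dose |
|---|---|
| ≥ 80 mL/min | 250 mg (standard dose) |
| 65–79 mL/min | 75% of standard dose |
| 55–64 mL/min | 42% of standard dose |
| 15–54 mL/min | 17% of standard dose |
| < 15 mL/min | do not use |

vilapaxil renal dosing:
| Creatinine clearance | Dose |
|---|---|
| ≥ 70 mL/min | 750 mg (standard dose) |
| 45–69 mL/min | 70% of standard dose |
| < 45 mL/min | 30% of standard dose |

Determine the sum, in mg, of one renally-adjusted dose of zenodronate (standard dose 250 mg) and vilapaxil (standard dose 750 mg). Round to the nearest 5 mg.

CrCl = (140 − 31) × 42.8 / (72 × 0.6) = 4665.2 / 43.20 ≈ 108.0 mL/min
CrCl ≈ 108 mL/min.
zenodronate: ≥ 80 mL/min → 100% of 250 mg = 250 mg.
vilapaxil: ≥ 70 mL/min → 100% of 750 mg = 750 mg.
Total = 250 + 750 = 1000 mg.

1000 mg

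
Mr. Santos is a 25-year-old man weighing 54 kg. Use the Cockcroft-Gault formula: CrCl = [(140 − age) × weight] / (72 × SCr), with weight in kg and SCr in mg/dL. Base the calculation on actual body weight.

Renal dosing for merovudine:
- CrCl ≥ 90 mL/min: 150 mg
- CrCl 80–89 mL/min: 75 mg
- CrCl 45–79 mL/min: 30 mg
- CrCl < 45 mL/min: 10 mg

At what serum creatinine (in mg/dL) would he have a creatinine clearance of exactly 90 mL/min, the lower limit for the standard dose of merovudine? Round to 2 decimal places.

0.96 mg/dL

Standard dose requires CrCl ≥ 90 mL/min.
Set (140 − 25) × 54 / (72 × SCr) = 90
SCr = (140 − 25) × 54 / (72 × 90) = 0.958 mg/dL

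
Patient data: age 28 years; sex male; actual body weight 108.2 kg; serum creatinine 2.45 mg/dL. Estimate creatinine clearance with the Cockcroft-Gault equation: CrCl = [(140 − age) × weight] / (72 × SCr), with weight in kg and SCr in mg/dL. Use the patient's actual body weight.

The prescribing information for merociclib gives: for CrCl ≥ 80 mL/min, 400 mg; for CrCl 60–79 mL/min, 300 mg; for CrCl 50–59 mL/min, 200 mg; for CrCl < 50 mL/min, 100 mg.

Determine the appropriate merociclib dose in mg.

300 mg

CrCl = (140 − 28) × 108.2 / (72 × 2.45) = 12118.4 / 176.40 ≈ 68.7 mL/min
CrCl ≈ 69 mL/min → bracket 60–79 mL/min.
Dose for this bracket: 300 mg.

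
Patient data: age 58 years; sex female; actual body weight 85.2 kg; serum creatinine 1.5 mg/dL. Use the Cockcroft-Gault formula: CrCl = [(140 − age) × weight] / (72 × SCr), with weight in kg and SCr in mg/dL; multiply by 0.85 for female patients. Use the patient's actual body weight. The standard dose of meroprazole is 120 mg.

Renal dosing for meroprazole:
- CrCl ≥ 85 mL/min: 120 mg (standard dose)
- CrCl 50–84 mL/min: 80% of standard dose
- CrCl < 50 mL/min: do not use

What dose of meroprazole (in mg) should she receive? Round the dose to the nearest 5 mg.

95 mg

CrCl = (140 − 58) × 85.2 / (72 × 1.5) × 0.85 = 6986.4 / 108.00 × 0.85 ≈ 55.0 mL/min
CrCl ≈ 55 mL/min → bracket 50–84 mL/min.
80% of 120 mg = 96 mg → 95 mg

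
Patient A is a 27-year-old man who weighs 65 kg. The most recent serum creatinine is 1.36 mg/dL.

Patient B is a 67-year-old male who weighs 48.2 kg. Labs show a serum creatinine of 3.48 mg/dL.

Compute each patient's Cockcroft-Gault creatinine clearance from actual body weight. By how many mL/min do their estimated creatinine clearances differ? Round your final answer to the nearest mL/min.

61 mL/min

Patient A: CrCl = (140 − 27) × 65 / (72 × 1.36) = 7345.0 / 97.92 ≈ 75.0 mL/min
Patient B: CrCl = (140 − 67) × 48.2 / (72 × 3.48) = 3518.6 / 250.56 ≈ 14.0 mL/min
|75.0 − 14.0| = 61.0 mL/min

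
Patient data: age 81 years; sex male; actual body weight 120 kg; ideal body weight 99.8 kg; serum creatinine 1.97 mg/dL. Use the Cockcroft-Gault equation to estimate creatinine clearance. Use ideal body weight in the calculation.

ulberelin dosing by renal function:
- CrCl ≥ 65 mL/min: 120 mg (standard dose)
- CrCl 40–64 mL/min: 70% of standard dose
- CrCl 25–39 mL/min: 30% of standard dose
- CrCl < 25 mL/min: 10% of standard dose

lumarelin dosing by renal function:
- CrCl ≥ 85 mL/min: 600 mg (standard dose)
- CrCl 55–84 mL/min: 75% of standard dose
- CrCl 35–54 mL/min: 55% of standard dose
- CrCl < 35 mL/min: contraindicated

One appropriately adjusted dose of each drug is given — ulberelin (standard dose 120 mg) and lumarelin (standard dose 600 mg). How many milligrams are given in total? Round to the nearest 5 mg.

415 mg

CrCl = (140 − 81) × 99.8 / (72 × 1.97) = 5888.2 / 141.84 ≈ 41.5 mL/min
CrCl ≈ 42 mL/min.
ulberelin: 40–64 mL/min → 70% of 120 mg = 84 mg.
lumarelin: 35–54 mL/min → 55% of 600 mg = 330 mg.
Total = 84 + 330 = 414 mg.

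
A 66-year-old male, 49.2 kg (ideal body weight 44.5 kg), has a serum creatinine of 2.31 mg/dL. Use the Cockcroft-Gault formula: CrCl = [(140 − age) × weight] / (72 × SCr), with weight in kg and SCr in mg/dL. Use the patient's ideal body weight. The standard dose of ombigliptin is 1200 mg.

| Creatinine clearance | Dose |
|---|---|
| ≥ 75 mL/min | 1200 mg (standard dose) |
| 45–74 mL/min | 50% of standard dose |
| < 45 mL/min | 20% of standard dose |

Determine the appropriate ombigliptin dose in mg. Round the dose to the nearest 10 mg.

240 mg

CrCl = (140 − 66) × 44.5 / (72 × 2.31) = 3293.0 / 166.32 ≈ 19.8 mL/min
CrCl ≈ 20 mL/min → bracket < 45 mL/min.
20% of 1200 mg = 240 mg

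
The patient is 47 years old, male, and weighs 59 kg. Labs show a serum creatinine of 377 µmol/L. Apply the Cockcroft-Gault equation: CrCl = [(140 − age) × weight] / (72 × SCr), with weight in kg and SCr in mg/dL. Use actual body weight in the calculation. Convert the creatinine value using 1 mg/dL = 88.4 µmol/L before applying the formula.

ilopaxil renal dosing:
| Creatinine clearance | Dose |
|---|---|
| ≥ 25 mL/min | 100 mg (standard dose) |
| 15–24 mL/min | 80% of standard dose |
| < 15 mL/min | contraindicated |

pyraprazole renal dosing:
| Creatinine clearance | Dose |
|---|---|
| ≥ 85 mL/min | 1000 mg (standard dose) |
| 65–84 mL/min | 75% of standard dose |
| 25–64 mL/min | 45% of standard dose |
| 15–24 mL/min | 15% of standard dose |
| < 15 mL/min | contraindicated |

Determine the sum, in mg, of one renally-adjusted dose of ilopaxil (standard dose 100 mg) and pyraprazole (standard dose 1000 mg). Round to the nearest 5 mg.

SCr = 377 / 88.4 = 4.265 mg/dL
CrCl = (140 − 47) × 59 / (72 × 4.265) = 5487.0 / 307.08 ≈ 17.9 mL/min
CrCl ≈ 18 mL/min.
ilopaxil: 15–24 mL/min → 80% of 100 mg = 80 mg.
pyraprazole: 15–24 mL/min → 15% of 1000 mg = 150 mg.
Total = 80 + 150 = 230 mg.

230 mg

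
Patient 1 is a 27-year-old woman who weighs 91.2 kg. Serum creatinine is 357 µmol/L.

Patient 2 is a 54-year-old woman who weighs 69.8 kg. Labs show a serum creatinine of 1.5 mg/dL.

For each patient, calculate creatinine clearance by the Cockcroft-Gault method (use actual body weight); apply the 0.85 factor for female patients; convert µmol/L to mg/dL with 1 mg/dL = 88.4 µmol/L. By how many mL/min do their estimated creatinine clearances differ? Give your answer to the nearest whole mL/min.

Patient 1: SCr = 357 / 88.4 = 4.038 mg/dL
Patient 1: CrCl = (140 − 27) × 91.2 / (72 × 4.038) × 0.85 = 10305.6 / 290.74 × 0.85 ≈ 30.1 mL/min
Patient 2: CrCl = (140 − 54) × 69.8 / (72 × 1.5) × 0.85 = 6002.8 / 108.00 × 0.85 ≈ 47.2 mL/min
|30.1 − 47.2| = 17.1 mL/min

17 mL/min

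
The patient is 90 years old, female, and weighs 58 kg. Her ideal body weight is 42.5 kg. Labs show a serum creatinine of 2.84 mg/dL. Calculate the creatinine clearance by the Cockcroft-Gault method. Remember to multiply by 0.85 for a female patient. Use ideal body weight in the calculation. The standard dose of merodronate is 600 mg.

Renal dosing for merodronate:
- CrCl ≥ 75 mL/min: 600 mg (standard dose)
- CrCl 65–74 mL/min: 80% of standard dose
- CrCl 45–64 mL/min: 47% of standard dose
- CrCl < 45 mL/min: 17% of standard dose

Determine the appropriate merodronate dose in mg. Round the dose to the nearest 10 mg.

100 mg

CrCl = (140 − 90) × 42.5 / (72 × 2.84) × 0.85 = 2125.0 / 204.48 × 0.85 ≈ 8.8 mL/min
CrCl ≈ 9 mL/min → bracket < 45 mL/min.
17% of 600 mg = 102 mg → 100 mg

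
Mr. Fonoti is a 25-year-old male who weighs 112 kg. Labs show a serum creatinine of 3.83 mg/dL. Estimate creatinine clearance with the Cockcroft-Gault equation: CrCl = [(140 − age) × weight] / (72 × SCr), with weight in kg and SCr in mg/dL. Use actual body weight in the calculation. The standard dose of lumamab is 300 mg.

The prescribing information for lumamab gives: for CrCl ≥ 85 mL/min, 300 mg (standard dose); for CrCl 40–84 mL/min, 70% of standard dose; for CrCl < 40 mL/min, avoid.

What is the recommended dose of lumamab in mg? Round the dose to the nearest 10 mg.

CrCl = (140 − 25) × 112 / (72 × 3.83) = 12880.0 / 275.76 ≈ 46.7 mL/min
CrCl ≈ 47 mL/min → bracket 40–84 mL/min.
70% of 300 mg = 210 mg

210 mg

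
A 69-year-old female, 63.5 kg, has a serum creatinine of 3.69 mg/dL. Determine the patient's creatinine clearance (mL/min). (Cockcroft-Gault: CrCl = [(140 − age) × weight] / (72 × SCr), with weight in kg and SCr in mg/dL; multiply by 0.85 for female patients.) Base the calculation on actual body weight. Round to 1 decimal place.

14.4 mL/min

CrCl = (140 − 69) × 63.5 / (72 × 3.69) × 0.85 = 4508.5 / 265.68 × 0.85 ≈ 14.4 mL/min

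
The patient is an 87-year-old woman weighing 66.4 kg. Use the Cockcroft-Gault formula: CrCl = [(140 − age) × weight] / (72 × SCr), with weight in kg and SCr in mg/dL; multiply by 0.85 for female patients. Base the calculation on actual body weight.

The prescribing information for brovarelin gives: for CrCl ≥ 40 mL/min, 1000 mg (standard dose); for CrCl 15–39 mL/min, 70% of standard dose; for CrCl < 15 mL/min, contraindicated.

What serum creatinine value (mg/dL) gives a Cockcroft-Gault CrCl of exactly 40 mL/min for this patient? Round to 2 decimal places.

Standard dose requires CrCl ≥ 40 mL/min.
Set (140 − 87) × 66.4 × 0.85 / (72 × SCr) = 40
SCr = (140 − 87) × 66.4 × 0.85 / (72 × 40) = 1.039 mg/dL

1.04 mg/dL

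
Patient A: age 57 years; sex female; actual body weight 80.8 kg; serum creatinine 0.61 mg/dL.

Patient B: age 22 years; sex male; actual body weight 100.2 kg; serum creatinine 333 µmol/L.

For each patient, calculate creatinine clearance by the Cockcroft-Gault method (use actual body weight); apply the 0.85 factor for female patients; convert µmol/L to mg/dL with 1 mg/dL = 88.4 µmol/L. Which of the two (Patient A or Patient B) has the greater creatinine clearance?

Patient A: CrCl = (140 − 57) × 80.8 / (72 × 0.61) × 0.85 = 6706.4 / 43.92 × 0.85 ≈ 129.8 mL/min
Patient B: SCr = 333 / 88.4 = 3.767 mg/dL
Patient B: CrCl = (140 − 22) × 100.2 / (72 × 3.767) = 11823.6 / 271.22 ≈ 43.6 mL/min
129.8 vs 43.6 mL/min → Patient A is higher.

Patient A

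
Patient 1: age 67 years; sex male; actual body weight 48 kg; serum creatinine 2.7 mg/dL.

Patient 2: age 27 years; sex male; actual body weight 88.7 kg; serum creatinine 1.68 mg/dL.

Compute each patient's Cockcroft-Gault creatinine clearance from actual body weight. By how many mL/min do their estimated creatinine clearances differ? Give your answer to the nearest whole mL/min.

Patient 1: CrCl = (140 − 67) × 48 / (72 × 2.7) = 3504.0 / 194.40 ≈ 18.0 mL/min
Patient 2: CrCl = (140 − 27) × 88.7 / (72 × 1.68) = 10023.1 / 120.96 ≈ 82.9 mL/min
|18.0 − 82.9| = 64.9 mL/min

65 mL/min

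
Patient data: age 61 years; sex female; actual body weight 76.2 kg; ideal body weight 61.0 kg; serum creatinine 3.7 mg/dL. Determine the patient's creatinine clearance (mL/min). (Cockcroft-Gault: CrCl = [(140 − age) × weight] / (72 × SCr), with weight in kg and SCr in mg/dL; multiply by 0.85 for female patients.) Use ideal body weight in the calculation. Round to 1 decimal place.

15.4 mL/min

CrCl = (140 − 61) × 61 / (72 × 3.7) × 0.85 = 4819.0 / 266.40 × 0.85 ≈ 15.4 mL/min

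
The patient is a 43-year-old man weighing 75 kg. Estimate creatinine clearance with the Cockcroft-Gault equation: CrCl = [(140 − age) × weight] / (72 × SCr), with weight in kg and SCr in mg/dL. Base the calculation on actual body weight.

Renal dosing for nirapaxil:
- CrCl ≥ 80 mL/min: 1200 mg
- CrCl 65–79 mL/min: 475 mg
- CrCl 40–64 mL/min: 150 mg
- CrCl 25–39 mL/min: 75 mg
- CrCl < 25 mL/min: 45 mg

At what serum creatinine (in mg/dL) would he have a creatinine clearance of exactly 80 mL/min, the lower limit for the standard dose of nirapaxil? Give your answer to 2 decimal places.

Standard dose requires CrCl ≥ 80 mL/min.
Set (140 − 43) × 75 / (72 × SCr) = 80
SCr = (140 − 43) × 75 / (72 × 80) = 1.263 mg/dL

1.26 mg/dL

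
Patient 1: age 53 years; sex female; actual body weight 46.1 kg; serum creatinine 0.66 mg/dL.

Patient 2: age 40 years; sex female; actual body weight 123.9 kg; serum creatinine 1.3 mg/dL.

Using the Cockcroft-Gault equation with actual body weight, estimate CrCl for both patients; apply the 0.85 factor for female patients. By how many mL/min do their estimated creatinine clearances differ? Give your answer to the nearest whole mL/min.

Patient 1: CrCl = (140 − 53) × 46.1 / (72 × 0.66) × 0.85 = 4010.7 / 47.52 × 0.85 ≈ 71.7 mL/min
Patient 2: CrCl = (140 − 40) × 123.9 / (72 × 1.3) × 0.85 = 12390.0 / 93.60 × 0.85 ≈ 112.5 mL/min
|71.7 − 112.5| = 40.8 mL/min

41 mL/min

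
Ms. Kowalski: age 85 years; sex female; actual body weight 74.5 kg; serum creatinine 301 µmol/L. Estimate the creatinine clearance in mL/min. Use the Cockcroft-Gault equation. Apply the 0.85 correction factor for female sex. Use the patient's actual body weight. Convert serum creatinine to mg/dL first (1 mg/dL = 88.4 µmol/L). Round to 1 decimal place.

SCr = 301 / 88.4 = 3.405 mg/dL
CrCl = (140 − 85) × 74.5 / (72 × 3.405) × 0.85 = 4097.5 / 245.16 × 0.85 ≈ 14.2 mL/min

14.2 mL/min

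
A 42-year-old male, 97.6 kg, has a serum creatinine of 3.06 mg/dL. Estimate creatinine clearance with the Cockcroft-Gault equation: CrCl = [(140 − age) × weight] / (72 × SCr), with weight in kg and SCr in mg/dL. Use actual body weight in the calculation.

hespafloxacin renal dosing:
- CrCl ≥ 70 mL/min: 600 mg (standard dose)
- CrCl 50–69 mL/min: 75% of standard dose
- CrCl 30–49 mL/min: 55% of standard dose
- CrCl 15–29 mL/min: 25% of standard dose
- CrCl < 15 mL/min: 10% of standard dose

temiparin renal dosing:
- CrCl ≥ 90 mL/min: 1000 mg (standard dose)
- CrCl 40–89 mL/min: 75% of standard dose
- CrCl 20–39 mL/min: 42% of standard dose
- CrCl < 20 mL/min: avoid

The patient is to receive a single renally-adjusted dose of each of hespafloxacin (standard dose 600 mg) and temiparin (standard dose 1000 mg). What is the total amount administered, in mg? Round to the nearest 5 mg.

1080 mg

CrCl = (140 − 42) × 97.6 / (72 × 3.06) = 9564.8 / 220.32 ≈ 43.4 mL/min
CrCl ≈ 43 mL/min.
hespafloxacin: 30–49 mL/min → 55% of 600 mg = 330 mg.
temiparin: 40–89 mL/min → 75% of 1000 mg = 750 mg.
Total = 330 + 750 = 1080 mg.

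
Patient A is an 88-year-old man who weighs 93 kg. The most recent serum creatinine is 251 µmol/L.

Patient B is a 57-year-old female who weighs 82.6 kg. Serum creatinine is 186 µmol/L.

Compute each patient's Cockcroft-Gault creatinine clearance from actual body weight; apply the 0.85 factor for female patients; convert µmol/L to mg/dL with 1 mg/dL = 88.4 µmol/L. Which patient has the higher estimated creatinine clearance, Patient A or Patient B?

Patient B

Patient A: SCr = 251 / 88.4 = 2.839 mg/dL
Patient A: CrCl = (140 − 88) × 93 / (72 × 2.839) = 4836.0 / 204.41 ≈ 23.7 mL/min
Patient B: SCr = 186 / 88.4 = 2.104 mg/dL
Patient B: CrCl = (140 − 57) × 82.6 / (72 × 2.104) × 0.85 = 6855.8 / 151.49 × 0.85 ≈ 38.5 mL/min
23.7 vs 38.5 mL/min → Patient B is higher.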